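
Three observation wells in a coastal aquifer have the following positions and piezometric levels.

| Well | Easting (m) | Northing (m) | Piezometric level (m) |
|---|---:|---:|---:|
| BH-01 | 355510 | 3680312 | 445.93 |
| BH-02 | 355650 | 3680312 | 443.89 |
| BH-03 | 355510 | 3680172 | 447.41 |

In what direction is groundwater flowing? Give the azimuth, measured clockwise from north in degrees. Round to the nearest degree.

054°

∂h/∂x = (443.89 − 445.93) / (355650 − 355510) = -0.01457
∂h/∂y = (447.41 − 445.93) / (3680172 − 3680312) = -0.01057
Flow direction (−∇h) has components (+0.01457 E, +0.01057 N).
Azimuth = atan2(E, N) = atan2(+0.01457, +0.01057) = 54.0° ≈ 054°.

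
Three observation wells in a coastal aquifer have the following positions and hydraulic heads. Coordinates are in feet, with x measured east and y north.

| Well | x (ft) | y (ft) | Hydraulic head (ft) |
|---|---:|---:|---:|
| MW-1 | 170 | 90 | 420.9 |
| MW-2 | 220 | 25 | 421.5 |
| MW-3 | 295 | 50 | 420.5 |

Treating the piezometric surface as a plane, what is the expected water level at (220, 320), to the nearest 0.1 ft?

416.9 ft

Three-point gradient (reference MW-1): Δ to MW-2 = (50, -65, +0.6), Δ to MW-3 = (125, -40, -0.4).
∂h/∂x = -0.008163, ∂h/∂y = -0.01551 (det = 6125).
h(220, 320) = 420.9 + (-0.008163)·(50) + (-0.01551)·(230) = 420.9 -0.408 -3.567 = 416.924 ft.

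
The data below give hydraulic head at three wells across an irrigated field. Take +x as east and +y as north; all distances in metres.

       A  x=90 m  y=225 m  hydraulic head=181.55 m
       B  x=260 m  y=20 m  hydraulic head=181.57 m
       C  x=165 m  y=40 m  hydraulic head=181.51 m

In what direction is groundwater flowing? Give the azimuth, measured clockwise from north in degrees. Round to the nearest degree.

235°

Differences from A: to B (Δx, Δy, Δh) = (170, -205, +0.02); to C = (75, -185, -0.04).
Determinant of the coordinate differences = 170·(-185) − 75·(-205) = -16075.
∂h/∂x = [(+0.02)·(-185) − (-0.04)·(-205)] / -16075 = +0.0007403
∂h/∂y = [170·(-0.04) − 75·(+0.02)] / -16075 = +0.0005163
Flow direction (−∇h) has components (-0.0007403 E, -0.0005163 N).
Azimuth = atan2(E, N) = atan2(-0.0007403, -0.0005163) = 235.1° ≈ 235°.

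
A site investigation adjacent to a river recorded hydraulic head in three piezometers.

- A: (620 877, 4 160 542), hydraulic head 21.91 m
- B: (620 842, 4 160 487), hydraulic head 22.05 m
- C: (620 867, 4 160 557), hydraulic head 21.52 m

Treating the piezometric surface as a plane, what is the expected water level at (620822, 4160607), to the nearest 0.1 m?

Taking A as reference: B−A = (-35, -55, +0.14); C−A = (-10, 15, -0.39).
Solve a·Δx + b·Δy = Δh: det = (-35)·15 − (-10)·(-55) = -1075.
∂h/∂x = [(+0.14)·15 − (-0.39)·(-55)] / -1075 = +0.01800
∂h/∂y = [(-35)·(-0.39) − (-10)·(+0.14)] / -1075 = -0.01400
h(620822, 4160607) = 21.91 + (+0.01800)·(-55) + (-0.01400)·(65) = 21.91 -0.990 -0.910 = 20.010 m.

20.0 m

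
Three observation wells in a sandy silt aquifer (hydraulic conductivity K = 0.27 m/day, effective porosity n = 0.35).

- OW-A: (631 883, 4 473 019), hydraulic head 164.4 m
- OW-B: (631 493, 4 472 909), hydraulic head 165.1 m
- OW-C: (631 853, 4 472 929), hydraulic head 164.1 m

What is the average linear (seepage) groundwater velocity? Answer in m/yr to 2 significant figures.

1.5 m/yr

Taking OW-A as reference: OW-B−OW-A = (-390, -110, +0.7); OW-C−OW-A = (-30, -90, -0.3).
Determinant of the coordinate differences = (-390)·(-90) − (-30)·(-110) = 31800.
∂h/∂x = [(+0.7)·(-90) − (-0.3)·(-110)] / 31800 = -0.003019
∂h/∂y = [(-390)·(-0.3) − (-30)·(+0.7)] / 31800 = +0.004340
|∇h| = √(-0.003019² + 0.004340²) = 0.005287
Seepage velocity v = K·i/n = 0.27 × 0.005287 / 0.35 = 0.004079 m/day = 1.49 m/yr.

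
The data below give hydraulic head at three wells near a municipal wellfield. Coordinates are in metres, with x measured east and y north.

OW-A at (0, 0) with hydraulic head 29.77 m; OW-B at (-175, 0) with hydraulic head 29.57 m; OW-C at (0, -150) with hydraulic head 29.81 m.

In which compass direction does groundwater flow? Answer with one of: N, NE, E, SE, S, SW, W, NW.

W

∂h/∂x = (29.57 − 29.77) / (-175 − 0) = +0.001143
∂h/∂y = (29.81 − 29.77) / (-150 − 0) = -0.0002667
Flow = −∇h = (-0.001143 east, +0.0002667 north), which points west.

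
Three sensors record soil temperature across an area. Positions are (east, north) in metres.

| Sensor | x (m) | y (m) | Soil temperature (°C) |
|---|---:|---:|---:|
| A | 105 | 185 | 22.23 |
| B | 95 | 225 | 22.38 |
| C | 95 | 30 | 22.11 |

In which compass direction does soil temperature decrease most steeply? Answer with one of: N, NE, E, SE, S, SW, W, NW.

Differences from A: to B (Δx, Δy, Δh) = (-10, 40, +0.15); to C = (-10, -155, -0.12).
Solve a·Δx + b·Δy = ΔT: det = (-10)·(-155) − (-10)·40 = 1950.
∂T/∂x = [(+0.15)·(-155) − (-0.12)·40] / 1950 = -0.009462
∂T/∂y = [(-10)·(-0.12) − (-10)·(+0.15)] / 1950 = +0.001385
Steepest decrease is along −∇f = (+0.009462 E, -0.001385 N) → east.

E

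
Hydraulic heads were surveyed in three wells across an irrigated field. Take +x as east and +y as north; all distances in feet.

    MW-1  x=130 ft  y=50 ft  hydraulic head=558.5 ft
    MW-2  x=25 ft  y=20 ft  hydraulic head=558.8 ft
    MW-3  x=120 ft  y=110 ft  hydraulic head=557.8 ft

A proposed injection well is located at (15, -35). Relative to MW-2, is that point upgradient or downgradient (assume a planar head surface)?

upgradient

Three-point gradient (reference MW-1): Δ to MW-2 = (-105, -30, +0.3), Δ to MW-3 = (-10, 60, -0.7).
∂h/∂x = +0.0004545, ∂h/∂y = -0.01159 (det = -6600).
Head at (15, -35) = 558.5 + (+0.0004545)·(-115) + (-0.01159)·(-85) = 559.43 ft.
That is higher than the 558.8 ft at MW-2, so the point is upgradient.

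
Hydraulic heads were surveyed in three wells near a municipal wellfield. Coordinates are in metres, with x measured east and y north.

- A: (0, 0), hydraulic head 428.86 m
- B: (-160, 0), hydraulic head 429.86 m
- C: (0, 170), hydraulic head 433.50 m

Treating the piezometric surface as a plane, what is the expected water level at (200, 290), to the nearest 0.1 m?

∂h/∂x = (429.86 − 428.86) / (-160 − 0) = -0.006250
∂h/∂y = (433.50 − 428.86) / (170 − 0) = +0.02729
h(200, 290) = 428.86 + (-0.006250)·(200) + (+0.02729)·(290) = 428.86 -1.250 +7.915 = 435.525 m.

435.5 m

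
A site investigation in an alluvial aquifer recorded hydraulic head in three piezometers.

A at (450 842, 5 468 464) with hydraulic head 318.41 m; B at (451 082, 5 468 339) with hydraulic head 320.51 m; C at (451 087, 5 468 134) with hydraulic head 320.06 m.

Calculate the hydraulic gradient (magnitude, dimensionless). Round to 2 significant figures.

0.010

Taking A as reference: B−A = (240, -125, +2.10); C−A = (245, -330, +1.65).
Solve a·Δx + b·Δy = Δh: det = 240·(-330) − 245·(-125) = -48575.
∂h/∂x = [(+2.10)·(-330) − (+1.65)·(-125)] / -48575 = +0.01002
∂h/∂y = [240·(+1.65) − 245·(+2.10)] / -48575 = +0.002440
|∇h| = √(0.01002² + 0.002440²) = 0.01031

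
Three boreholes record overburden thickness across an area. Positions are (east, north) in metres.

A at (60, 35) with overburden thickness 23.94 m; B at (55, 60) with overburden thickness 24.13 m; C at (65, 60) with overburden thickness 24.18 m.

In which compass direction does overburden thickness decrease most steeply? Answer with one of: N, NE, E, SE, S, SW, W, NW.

Differences from A: to B (Δx, Δy, Δh) = (-5, 25, +0.19); to C = (5, 25, +0.24).
Solve a·Δx + b·Δy = Δd: det = (-5)·25 − 5·25 = -250.
∂d/∂x = [(+0.19)·25 − (+0.24)·25] / -250 = +0.005000
∂d/∂y = [(-5)·(+0.24) − 5·(+0.19)] / -250 = +0.008600
Steepest decrease is along −∇f = (-0.005000 E, -0.008600 N) → southwest.

SW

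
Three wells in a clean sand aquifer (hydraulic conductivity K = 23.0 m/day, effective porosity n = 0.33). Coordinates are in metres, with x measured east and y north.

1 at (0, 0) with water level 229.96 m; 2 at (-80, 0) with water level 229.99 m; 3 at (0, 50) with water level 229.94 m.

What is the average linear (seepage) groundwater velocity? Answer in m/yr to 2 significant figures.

∂h/∂x = (229.99 − 229.96) / (-80 − 0) = -0.0003750
∂h/∂y = (229.94 − 229.96) / (50 − 0) = -0.0004000
|∇h| = √(-0.0003750² + -0.0004000²) = 0.0005483
Seepage velocity v = K·i/n = 23.0 × 0.0005483 / 0.33 = 0.03821 m/day = 13.96 m/yr.

14 m/yr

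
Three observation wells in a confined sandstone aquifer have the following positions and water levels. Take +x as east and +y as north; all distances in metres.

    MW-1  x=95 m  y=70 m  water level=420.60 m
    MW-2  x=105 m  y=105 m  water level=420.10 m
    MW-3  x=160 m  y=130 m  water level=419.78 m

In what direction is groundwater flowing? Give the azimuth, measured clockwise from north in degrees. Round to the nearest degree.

357°

Taking MW-1 as reference: MW-2−MW-1 = (10, 35, -0.50); MW-3−MW-1 = (65, 60, -0.82).
Solve a·Δx + b·Δy = Δh: det = 10·60 − 65·35 = -1675.
∂h/∂x = [(-0.50)·60 − (-0.82)·35] / -1675 = +0.0007761
∂h/∂y = [10·(-0.82) − 65·(-0.50)] / -1675 = -0.01451
Flow direction (−∇h) has components (-0.0007761 E, +0.01451 N).
Azimuth = atan2(E, N) = atan2(-0.0007761, +0.01451) = 356.9° ≈ 357°.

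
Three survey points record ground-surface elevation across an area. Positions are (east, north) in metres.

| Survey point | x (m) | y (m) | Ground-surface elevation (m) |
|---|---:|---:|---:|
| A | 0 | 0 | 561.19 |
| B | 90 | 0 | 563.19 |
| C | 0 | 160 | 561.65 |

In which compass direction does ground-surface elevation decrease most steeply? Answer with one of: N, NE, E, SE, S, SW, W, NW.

∂z/∂x = (563.19 − 561.19) / (90 − 0) = +0.02222
∂z/∂y = (561.65 − 561.19) / (160 − 0) = +0.002875
Steepest decrease is along −∇f = (-0.02222 E, -0.002875 N) → west.

W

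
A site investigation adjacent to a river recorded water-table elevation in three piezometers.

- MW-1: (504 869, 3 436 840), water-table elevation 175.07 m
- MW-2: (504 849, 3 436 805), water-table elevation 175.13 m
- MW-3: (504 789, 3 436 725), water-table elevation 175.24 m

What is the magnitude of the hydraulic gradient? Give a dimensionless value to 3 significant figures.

With h = a·x + b·y + c and MW-1 as origin, the differences give:
  (-20)·a + (-35)·b = +0.06
  (-80)·a + (-115)·b = +0.17
Eliminate b (×(-115) and ×(-35), subtract): -500·a = -0.950 → a = ∂h/∂x = +0.001900
Back-substitute: b = ∂h/∂y = -0.002800.
|∇h| = √(0.001900² + -0.002800²) = 0.003384

0.00338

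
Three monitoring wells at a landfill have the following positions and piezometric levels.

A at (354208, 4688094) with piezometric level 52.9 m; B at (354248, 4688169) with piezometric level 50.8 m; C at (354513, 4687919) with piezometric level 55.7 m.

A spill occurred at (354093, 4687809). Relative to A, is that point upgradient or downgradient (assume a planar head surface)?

upgradient

Taking A as reference: B−A = (40, 75, -2.1); C−A = (305, -175, +2.8).
Solve a·Δx + b·Δy = Δh: det = 40·(-175) − 305·75 = -29875.
∂h/∂x = [(-2.1)·(-175) − (+2.8)·75] / -29875 = -0.005272
∂h/∂y = [40·(+2.8) − 305·(-2.1)] / -29875 = -0.02519
Head at (354093, 4687809) = 52.9 + (-0.005272)·(-115) + (-0.02519)·(-285) = 60.68 m.
That is higher than the 52.9 m at A, so the point is upgradient.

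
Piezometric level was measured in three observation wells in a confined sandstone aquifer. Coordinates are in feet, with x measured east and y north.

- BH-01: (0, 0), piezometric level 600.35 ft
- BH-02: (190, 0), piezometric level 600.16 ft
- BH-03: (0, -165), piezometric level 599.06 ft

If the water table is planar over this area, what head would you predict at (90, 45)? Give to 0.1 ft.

600.6 ft

∂h/∂x = (600.16 − 600.35) / (190 − 0) = -0.001000
∂h/∂y = (599.06 − 600.35) / (-165 − 0) = +0.007818
h(90, 45) = 600.35 + (-0.001000)·(90) + (+0.007818)·(45) = 600.35 -0.090 +0.352 = 600.612 ft.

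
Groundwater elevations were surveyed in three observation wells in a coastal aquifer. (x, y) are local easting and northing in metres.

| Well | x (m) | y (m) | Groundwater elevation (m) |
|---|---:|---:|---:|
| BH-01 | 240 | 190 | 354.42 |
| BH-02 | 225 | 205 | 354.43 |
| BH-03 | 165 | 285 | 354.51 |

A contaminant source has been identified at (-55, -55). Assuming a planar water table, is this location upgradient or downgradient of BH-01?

With h = a·x + b·y + c and BH-01 as origin, the differences give:
  (-15)·a + 15·b = +0.01
  (-75)·a + 95·b = +0.09
Eliminate b (×95 and ×15, subtract): -300·a = -0.400 → a = ∂h/∂x = +0.001333
Back-substitute: b = ∂h/∂y = +0.002000.
Head at (-55, -55) = 354.42 + (+0.001333)·(-295) + (+0.002000)·(-245) = 353.54 m.
That is lower than the 354.42 m at BH-01, so the point is downgradient.

downgradient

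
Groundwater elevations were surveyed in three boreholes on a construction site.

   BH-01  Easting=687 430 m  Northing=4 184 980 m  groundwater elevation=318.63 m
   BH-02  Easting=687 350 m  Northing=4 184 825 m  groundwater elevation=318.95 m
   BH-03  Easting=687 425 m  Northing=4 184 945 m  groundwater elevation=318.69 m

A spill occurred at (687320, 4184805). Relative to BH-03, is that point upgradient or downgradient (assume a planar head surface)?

upgradient

With h = a·x + b·y + c and BH-01 as origin, the differences give:
  (-80)·a + (-155)·b = +0.32
  (-5)·a + (-35)·b = +0.06
Eliminate b (×(-35) and ×(-155), subtract): 2025·a = -1.900 → a = ∂h/∂x = -0.0009383
Back-substitute: b = ∂h/∂y = -0.001580.
Head at (687320, 4184805) = 318.63 + (-0.0009383)·(-110) + (-0.001580)·(-175) = 319.01 m.
That is higher than the 318.69 m at BH-03, so the point is upgradient.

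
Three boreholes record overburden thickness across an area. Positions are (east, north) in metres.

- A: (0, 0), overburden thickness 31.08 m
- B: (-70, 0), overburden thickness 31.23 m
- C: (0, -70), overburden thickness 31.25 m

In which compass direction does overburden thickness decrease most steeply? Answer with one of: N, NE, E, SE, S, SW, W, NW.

NE

∂d/∂x = (31.23 − 31.08) / (-70 − 0) = -0.002143
∂d/∂y = (31.25 − 31.08) / (-70 − 0) = -0.002429
Steepest decrease is along −∇f = (+0.002143 E, +0.002429 N) → northeast.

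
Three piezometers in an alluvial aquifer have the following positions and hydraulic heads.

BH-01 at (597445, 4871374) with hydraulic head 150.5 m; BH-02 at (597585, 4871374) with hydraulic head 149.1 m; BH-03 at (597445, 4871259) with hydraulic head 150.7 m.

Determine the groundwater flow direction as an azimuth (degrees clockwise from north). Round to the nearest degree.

080°

∂h/∂x = (149.1 − 150.5) / (597585 − 597445) = -0.01000
∂h/∂y = (150.7 − 150.5) / (4871259 − 4871374) = -0.001739
Flow direction (−∇h) has components (+0.01000 E, +0.001739 N).
Azimuth = atan2(E, N) = atan2(+0.01000, +0.001739) = 80.1° ≈ 080°.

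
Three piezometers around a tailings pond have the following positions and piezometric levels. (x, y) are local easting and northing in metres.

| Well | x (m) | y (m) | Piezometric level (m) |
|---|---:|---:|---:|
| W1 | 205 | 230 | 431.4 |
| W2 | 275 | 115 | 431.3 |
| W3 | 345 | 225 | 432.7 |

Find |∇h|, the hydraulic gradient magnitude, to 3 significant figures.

Three-point gradient (reference W1): Δ to W2 = (70, -115, -0.1), Δ to W3 = (140, -5, +1.3).
∂h/∂x = +0.009524, ∂h/∂y = +0.006667 (det = 15750).
|∇h| = √(0.009524² + 0.006667²) = 0.01163

0.0116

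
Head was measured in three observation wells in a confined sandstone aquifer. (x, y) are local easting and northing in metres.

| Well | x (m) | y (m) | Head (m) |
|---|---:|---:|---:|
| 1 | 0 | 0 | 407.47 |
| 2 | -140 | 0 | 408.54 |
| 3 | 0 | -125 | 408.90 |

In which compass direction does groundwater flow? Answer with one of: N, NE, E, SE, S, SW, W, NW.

∂h/∂x = (408.54 − 407.47) / (-140 − 0) = -0.007643
∂h/∂y = (408.90 − 407.47) / (-125 − 0) = -0.01144
Flow = −∇h = (+0.007643 east, +0.01144 north), which points northeast.

NE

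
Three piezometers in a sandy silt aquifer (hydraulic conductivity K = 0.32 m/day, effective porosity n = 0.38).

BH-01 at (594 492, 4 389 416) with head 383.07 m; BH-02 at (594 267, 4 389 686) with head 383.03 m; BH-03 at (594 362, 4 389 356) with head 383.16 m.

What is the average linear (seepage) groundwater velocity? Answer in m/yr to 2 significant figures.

Taking BH-01 as reference: BH-02−BH-01 = (-225, 270, -0.04); BH-03−BH-01 = (-130, -60, +0.09).
Solve a·Δx + b·Δy = Δh: det = (-225)·(-60) − (-130)·270 = 48600.
∂h/∂x = [(-0.04)·(-60) − (+0.09)·270] / 48600 = -0.0004506
∂h/∂y = [(-225)·(+0.09) − (-130)·(-0.04)] / 48600 = -0.0005237
|∇h| = √(-0.0004506² + -0.0005237²) = 0.0006909
Seepage velocity v = K·i/n = 0.32 × 0.0006909 / 0.38 = 0.0005818 m/day = 0.2125 m/yr.

0.21 m/yr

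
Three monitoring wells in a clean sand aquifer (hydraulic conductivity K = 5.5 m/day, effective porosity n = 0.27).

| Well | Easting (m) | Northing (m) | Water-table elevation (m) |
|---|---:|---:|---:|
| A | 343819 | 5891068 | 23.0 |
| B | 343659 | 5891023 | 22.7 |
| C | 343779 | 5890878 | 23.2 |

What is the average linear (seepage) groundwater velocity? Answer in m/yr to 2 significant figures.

21 m/yr

Taking A as reference: B−A = (-160, -45, -0.3); C−A = (-40, -190, +0.2).
Determinant of the coordinate differences = (-160)·(-190) − (-40)·(-45) = 28600.
∂h/∂x = [(-0.3)·(-190) − (+0.2)·(-45)] / 28600 = +0.002308
∂h/∂y = [(-160)·(+0.2) − (-40)·(-0.3)] / 28600 = -0.001538
|∇h| = √(0.002308² + -0.001538²) = 0.002774
Seepage velocity v = K·i/n = 5.5 × 0.002774 / 0.27 = 0.05651 m/day = 20.64 m/yr.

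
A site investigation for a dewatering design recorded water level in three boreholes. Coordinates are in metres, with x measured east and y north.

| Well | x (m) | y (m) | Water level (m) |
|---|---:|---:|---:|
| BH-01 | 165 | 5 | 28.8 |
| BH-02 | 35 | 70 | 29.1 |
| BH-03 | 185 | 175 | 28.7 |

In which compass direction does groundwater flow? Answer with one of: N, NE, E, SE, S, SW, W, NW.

With h = a·x + b·y + c and BH-01 as origin, the differences give:
  (-130)·a + 65·b = +0.3
  20·a + 170·b = -0.1
Eliminate b (×170 and ×65, subtract): -23400·a = 57.50 → a = ∂h/∂x = -0.002457
Back-substitute: b = ∂h/∂y = -0.0002991.
Flow = −∇h = (+0.002457 east, +0.0002991 north), which points east.

E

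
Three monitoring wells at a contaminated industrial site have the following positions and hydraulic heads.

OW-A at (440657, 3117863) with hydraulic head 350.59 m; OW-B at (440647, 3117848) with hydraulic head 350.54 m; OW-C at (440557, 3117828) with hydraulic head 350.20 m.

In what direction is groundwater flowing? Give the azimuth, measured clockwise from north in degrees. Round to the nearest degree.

255°

Taking OW-A as reference: OW-B−OW-A = (-10, -15, -0.05); OW-C−OW-A = (-100, -35, -0.39).
Solve a·Δx + b·Δy = Δh: det = (-10)·(-35) − (-100)·(-15) = -1150.
∂h/∂x = [(-0.05)·(-35) − (-0.39)·(-15)] / -1150 = +0.003565
∂h/∂y = [(-10)·(-0.39) − (-100)·(-0.05)] / -1150 = +0.0009565
Flow direction (−∇h) has components (-0.003565 E, -0.0009565 N).
Azimuth = atan2(E, N) = atan2(-0.003565, -0.0009565) = 255.0° ≈ 255°.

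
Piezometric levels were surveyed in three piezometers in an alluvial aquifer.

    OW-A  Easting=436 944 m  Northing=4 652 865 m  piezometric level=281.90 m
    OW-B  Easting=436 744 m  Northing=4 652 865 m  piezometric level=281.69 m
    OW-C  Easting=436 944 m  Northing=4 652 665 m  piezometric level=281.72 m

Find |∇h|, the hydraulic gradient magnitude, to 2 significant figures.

0.0014

∂h/∂x = (281.69 − 281.90) / (436744 − 436944) = +0.001050
∂h/∂y = (281.72 − 281.90) / (4652665 − 4652865) = +0.0009000
|∇h| = √(0.001050² + 0.0009000²) = 0.001383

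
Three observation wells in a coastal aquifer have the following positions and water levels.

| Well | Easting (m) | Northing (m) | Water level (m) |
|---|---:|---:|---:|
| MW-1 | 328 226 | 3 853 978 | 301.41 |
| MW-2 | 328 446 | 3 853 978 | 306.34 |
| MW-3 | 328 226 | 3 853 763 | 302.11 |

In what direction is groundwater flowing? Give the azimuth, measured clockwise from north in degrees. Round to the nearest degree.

∂h/∂x = (306.34 − 301.41) / (328446 − 328226) = +0.02241
∂h/∂y = (302.11 − 301.41) / (3853763 − 3853978) = -0.003256
Flow direction (−∇h) has components (-0.02241 E, +0.003256 N).
Azimuth = atan2(E, N) = atan2(-0.02241, +0.003256) = 278.3° ≈ 278°.

278°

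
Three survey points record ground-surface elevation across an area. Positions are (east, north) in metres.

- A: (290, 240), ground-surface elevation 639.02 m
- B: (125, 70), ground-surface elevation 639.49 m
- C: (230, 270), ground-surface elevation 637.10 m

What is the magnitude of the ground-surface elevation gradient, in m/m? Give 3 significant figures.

Three-point gradient (reference A): Δ to B = (-165, -170, +0.47), Δ to C = (-60, 30, -1.92).
∂z/∂x = +0.02061, ∂z/∂y = -0.02277 (det = -15150).
|∇f| = √(0.02061² + -0.02277²) = 0.03071 m/m

0.0307 m/m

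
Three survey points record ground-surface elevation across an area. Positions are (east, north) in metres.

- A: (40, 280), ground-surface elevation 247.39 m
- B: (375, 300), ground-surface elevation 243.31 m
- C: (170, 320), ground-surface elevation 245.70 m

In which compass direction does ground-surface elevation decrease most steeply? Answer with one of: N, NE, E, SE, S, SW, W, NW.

E

Taking A as reference: B−A = (335, 20, -4.08); C−A = (130, 40, -1.69).
Determinant of the coordinate differences = 335·40 − 130·20 = 10800.
∂z/∂x = [(-4.08)·40 − (-1.69)·20] / 10800 = -0.01198
∂z/∂y = [335·(-1.69) − 130·(-4.08)] / 10800 = -0.003310
Steepest decrease is along −∇f = (+0.01198 E, +0.003310 N) → east.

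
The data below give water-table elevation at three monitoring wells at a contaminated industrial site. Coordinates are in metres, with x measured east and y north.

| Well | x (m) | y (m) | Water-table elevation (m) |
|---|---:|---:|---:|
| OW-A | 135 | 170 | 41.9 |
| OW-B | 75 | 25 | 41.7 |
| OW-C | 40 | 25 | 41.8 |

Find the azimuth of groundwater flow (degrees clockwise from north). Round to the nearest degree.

132°

With h = a·x + b·y + c and OW-A as origin, the differences give:
  (-60)·a + (-145)·b = -0.2
  (-95)·a + (-145)·b = -0.1
Eliminate b (×(-145) and ×(-145), subtract): -5075·a = 14.50 → a = ∂h/∂x = -0.002857
Back-substitute: b = ∂h/∂y = +0.002562.
Flow direction (−∇h) has components (+0.002857 E, -0.002562 N).
Azimuth = atan2(E, N) = atan2(+0.002857, -0.002562) = 131.9° ≈ 132°.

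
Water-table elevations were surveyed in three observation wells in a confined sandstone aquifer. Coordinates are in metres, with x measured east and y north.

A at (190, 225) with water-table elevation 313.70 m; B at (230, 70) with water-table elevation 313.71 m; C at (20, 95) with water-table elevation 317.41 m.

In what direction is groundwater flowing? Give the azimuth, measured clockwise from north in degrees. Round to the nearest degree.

075°

Taking A as reference: B−A = (40, -155, +0.01); C−A = (-170, -130, +3.71).
Determinant of the coordinate differences = 40·(-130) − (-170)·(-155) = -31550.
∂h/∂x = [(+0.01)·(-130) − (+3.71)·(-155)] / -31550 = -0.01819
∂h/∂y = [40·(+3.71) − (-170)·(+0.01)] / -31550 = -0.004758
Flow direction (−∇h) has components (+0.01819 E, +0.004758 N).
Azimuth = atan2(E, N) = atan2(+0.01819, +0.004758) = 75.3° ≈ 075°.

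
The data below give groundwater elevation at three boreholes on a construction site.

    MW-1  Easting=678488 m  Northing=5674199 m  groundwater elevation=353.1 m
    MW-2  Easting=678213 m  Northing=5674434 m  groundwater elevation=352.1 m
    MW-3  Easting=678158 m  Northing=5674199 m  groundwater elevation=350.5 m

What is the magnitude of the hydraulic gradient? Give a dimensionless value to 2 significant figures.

Taking MW-1 as reference: MW-2−MW-1 = (-275, 235, -1.0); MW-3−MW-1 = (-330, 0, -2.6).
Determinant of the coordinate differences = (-275)·0 − (-330)·235 = 77550.
∂h/∂x = [(-1.0)·0 − (-2.6)·235] / 77550 = +0.007879
∂h/∂y = [(-275)·(-2.6) − (-330)·(-1.0)] / 77550 = +0.004965
|∇h| = √(0.007879² + 0.004965²) = 0.009313

0.0093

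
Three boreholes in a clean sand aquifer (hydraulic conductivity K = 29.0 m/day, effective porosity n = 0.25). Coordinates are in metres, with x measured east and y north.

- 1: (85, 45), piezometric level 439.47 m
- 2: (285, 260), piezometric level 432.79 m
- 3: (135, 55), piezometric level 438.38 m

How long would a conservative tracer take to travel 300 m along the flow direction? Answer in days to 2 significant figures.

110 days

With h = a·x + b·y + c and 1 as origin, the differences give:
  200·a + 215·b = -6.68
  50·a + 10·b = -1.09
Eliminate b (×10 and ×215, subtract): -8750·a = 167.550 → a = ∂h/∂x = -0.01915
Back-substitute: b = ∂h/∂y = -0.01326.
|∇h| = √(-0.01915² + -0.01326²) = 0.02329
Seepage velocity v = K·i/n = 29.0 × 0.02329 / 0.25 = 2.702 m/day.
t = 300 / 2.702 = 111 days.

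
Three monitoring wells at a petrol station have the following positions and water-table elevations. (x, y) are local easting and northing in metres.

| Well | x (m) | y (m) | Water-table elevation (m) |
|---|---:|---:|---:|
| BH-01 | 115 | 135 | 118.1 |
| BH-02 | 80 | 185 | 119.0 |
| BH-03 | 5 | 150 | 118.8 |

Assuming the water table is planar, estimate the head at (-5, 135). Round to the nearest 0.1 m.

Taking BH-01 as reference: BH-02−BH-01 = (-35, 50, +0.9); BH-03−BH-01 = (-110, 15, +0.7).
Determinant of the coordinate differences = (-35)·15 − (-110)·50 = 4975.
∂h/∂x = [(+0.9)·15 − (+0.7)·50] / 4975 = -0.004322
∂h/∂y = [(-35)·(+0.7) − (-110)·(+0.9)] / 4975 = +0.01497
h(-5, 135) = 118.1 + (-0.004322)·(-120) + (+0.01497)·(0) = 118.1 +0.519 +0.000 = 118.619 m.

118.6 m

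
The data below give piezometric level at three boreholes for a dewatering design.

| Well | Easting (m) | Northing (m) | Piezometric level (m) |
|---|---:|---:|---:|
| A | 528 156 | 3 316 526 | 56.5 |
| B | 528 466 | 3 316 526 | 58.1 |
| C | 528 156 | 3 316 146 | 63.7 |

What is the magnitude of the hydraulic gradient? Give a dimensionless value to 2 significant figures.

0.020

∂h/∂x = (58.1 − 56.5) / (528466 − 528156) = +0.005161
∂h/∂y = (63.7 − 56.5) / (3316146 − 3316526) = -0.01895
|∇h| = √(0.005161² + -0.01895²) = 0.01964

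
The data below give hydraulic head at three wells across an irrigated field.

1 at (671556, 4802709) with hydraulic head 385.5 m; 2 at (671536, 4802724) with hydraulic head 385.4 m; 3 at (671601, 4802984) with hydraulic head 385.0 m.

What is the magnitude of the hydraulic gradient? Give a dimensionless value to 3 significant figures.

Taking 1 as reference: 2−1 = (-20, 15, -0.1); 3−1 = (45, 275, -0.5).
Solve a·Δx + b·Δy = Δh: det = (-20)·275 − 45·15 = -6175.
∂h/∂x = [(-0.1)·275 − (-0.5)·15] / -6175 = +0.003239
∂h/∂y = [(-20)·(-0.5) − 45·(-0.1)] / -6175 = -0.002348
|∇h| = √(0.003239² + -0.002348²) = 0.004001

0.00400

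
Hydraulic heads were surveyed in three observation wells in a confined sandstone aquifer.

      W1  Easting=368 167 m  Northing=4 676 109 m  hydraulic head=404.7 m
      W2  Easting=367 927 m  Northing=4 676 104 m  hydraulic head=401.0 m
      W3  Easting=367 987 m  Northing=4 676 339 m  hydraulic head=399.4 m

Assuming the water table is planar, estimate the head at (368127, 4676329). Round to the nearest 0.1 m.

With h = a·x + b·y + c and W1 as origin, the differences give:
  (-240)·a + (-5)·b = -3.7
  (-180)·a + 230·b = -5.3
Eliminate b (×230 and ×(-5), subtract): -56100·a = -877.50 → a = ∂h/∂x = +0.01564
Back-substitute: b = ∂h/∂y = -0.01080.
h(368127, 4676329) = 404.7 + (+0.01564)·(-40) + (-0.01080)·(220) = 404.7 -0.626 -2.376 = 401.698 m.

401.7 m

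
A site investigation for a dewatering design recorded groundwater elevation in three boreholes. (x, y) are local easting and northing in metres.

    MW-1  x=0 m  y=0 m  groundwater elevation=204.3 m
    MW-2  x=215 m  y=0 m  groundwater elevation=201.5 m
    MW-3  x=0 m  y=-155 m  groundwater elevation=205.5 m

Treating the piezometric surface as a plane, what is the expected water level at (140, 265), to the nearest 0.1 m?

∂h/∂x = (201.5 − 204.3) / (215 − 0) = -0.01302
∂h/∂y = (205.5 − 204.3) / (-155 − 0) = -0.007742
h(140, 265) = 204.3 + (-0.01302)·(140) + (-0.007742)·(265) = 204.3 -1.823 -2.052 = 200.425 m.

200.4 m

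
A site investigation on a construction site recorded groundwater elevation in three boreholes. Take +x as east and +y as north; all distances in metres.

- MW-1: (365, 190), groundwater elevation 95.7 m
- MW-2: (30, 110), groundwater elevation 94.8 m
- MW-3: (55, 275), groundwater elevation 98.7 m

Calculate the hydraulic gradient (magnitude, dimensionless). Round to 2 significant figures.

0.024

Taking MW-1 as reference: MW-2−MW-1 = (-335, -80, -0.9); MW-3−MW-1 = (-310, 85, +3.0).
Determinant of the coordinate differences = (-335)·85 − (-310)·(-80) = -53275.
∂h/∂x = [(-0.9)·85 − (+3.0)·(-80)] / -53275 = -0.003069
∂h/∂y = [(-335)·(+3.0) − (-310)·(-0.9)] / -53275 = +0.02410
|∇h| = √(-0.003069² + 0.02410²) = 0.02429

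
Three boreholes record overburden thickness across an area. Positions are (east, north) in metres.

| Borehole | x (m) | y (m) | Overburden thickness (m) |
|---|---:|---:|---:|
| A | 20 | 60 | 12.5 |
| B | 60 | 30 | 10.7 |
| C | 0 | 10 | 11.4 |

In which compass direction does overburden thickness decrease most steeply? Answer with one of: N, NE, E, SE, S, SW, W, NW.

Differences from A: to B (Δx, Δy, Δh) = (40, -30, -1.8); to C = (-20, -50, -1.1).
Determinant of the coordinate differences = 40·(-50) − (-20)·(-30) = -2600.
∂d/∂x = [(-1.8)·(-50) − (-1.1)·(-30)] / -2600 = -0.02192
∂d/∂y = [40·(-1.1) − (-20)·(-1.8)] / -2600 = +0.03077
Steepest decrease is along −∇f = (+0.02192 E, -0.03077 N) → southeast.

SE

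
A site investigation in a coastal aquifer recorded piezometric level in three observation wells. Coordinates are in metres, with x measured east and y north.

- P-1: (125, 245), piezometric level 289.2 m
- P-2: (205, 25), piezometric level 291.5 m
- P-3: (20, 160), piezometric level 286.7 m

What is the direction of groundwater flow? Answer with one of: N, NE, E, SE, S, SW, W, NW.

W

Taking P-1 as reference: P-2−P-1 = (80, -220, +2.3); P-3−P-1 = (-105, -85, -2.5).
Solve a·Δx + b·Δy = Δh: det = 80·(-85) − (-105)·(-220) = -29900.
∂h/∂x = [(+2.3)·(-85) − (-2.5)·(-220)] / -29900 = +0.02493
∂h/∂y = [80·(-2.5) − (-105)·(+2.3)] / -29900 = -0.001388
Flow = −∇h = (-0.02493 east, +0.001388 north), which points west.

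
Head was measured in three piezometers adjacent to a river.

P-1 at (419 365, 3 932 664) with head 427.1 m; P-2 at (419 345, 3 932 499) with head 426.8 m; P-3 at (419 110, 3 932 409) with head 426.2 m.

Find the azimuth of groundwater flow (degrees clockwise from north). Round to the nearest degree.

231°

Differences from P-1: to P-2 (Δx, Δy, Δh) = (-20, -165, -0.3); to P-3 = (-255, -255, -0.9).
Solve a·Δx + b·Δy = Δh: det = (-20)·(-255) − (-255)·(-165) = -36975.
∂h/∂x = [(-0.3)·(-255) − (-0.9)·(-165)] / -36975 = +0.001947
∂h/∂y = [(-20)·(-0.9) − (-255)·(-0.3)] / -36975 = +0.001582
Flow direction (−∇h) has components (-0.001947 E, -0.001582 N).
Azimuth = atan2(E, N) = atan2(-0.001947, -0.001582) = 230.9° ≈ 231°.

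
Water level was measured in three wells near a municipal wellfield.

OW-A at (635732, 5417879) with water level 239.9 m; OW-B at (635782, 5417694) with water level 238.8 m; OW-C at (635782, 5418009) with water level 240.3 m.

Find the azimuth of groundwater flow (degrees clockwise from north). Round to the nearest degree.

Three-point gradient (reference OW-A): Δ to OW-B = (50, -185, -1.1), Δ to OW-C = (50, 130, +0.4).
∂h/∂x = -0.004381, ∂h/∂y = +0.004762 (det = 15750).
Flow direction (−∇h) has components (+0.004381 E, -0.004762 N).
Azimuth = atan2(E, N) = atan2(+0.004381, -0.004762) = 137.4° ≈ 137°.

137°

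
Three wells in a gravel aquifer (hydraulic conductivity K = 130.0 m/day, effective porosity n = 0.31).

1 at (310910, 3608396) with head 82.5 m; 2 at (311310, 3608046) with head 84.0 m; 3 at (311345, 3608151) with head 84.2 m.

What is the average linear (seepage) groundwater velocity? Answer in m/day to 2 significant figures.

With h = a·x + b·y + c and 1 as origin, the differences give:
  400·a + (-350)·b = +1.5
  435·a + (-245)·b = +1.7
Eliminate b (×(-245) and ×(-350), subtract): 54250·a = 227.50 → a = ∂h/∂x = +0.004194
Back-substitute: b = ∂h/∂y = +0.0005069.
|∇h| = √(0.004194² + 0.0005069²) = 0.004225
Seepage velocity v = K·i/n = 130.0 × 0.004225 / 0.31 = 1.772 m/day.

1.8 m/day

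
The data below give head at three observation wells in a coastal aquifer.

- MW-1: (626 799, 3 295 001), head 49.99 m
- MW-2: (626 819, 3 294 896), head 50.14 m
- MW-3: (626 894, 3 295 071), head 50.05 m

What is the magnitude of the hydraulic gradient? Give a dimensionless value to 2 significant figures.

Differences from MW-1: to MW-2 (Δx, Δy, Δh) = (20, -105, +0.15); to MW-3 = (95, 70, +0.06).
Determinant of the coordinate differences = 20·70 − 95·(-105) = 11375.
∂h/∂x = [(+0.15)·70 − (+0.06)·(-105)] / 11375 = +0.001477
∂h/∂y = [20·(+0.06) − 95·(+0.15)] / 11375 = -0.001147
|∇h| = √(0.001477² + -0.001147²) = 0.00187

0.0019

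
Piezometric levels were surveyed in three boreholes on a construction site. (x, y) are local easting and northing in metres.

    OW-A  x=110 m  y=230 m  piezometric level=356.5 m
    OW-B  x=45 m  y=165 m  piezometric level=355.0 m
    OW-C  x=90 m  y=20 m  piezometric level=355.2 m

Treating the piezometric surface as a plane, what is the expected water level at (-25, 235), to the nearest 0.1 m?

354.0 m

With h = a·x + b·y + c and OW-A as origin, the differences give:
  (-65)·a + (-65)·b = -1.5
  (-20)·a + (-210)·b = -1.3
Eliminate b (×(-210) and ×(-65), subtract): 12350·a = 230.50 → a = ∂h/∂x = +0.01866
Back-substitute: b = ∂h/∂y = +0.004413.
h(-25, 235) = 356.5 + (+0.01866)·(-135) + (+0.004413)·(5) = 356.5 -2.520 +0.022 = 354.002 m.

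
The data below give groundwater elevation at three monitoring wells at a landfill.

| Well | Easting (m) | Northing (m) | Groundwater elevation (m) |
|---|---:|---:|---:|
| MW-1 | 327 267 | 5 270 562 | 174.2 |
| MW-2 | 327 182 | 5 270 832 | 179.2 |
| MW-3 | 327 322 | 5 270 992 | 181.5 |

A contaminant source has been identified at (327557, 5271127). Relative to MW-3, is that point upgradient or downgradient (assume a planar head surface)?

With h = a·x + b·y + c and MW-1 as origin, the differences give:
  (-85)·a + 270·b = +5.0
  55·a + 430·b = +7.3
Eliminate b (×430 and ×270, subtract): -51400·a = 179.00 → a = ∂h/∂x = -0.003482
Back-substitute: b = ∂h/∂y = +0.01742.
Head at (327557, 5271127) = 174.2 + (-0.003482)·(290) + (+0.01742)·(565) = 183.03 m.
That is higher than the 181.5 m at MW-3, so the point is upgradient.

upgradient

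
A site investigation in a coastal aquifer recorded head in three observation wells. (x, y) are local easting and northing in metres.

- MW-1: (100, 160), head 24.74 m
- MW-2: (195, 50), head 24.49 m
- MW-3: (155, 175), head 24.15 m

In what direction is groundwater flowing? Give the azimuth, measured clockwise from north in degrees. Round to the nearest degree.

With h = a·x + b·y + c and MW-1 as origin, the differences give:
  95·a + (-110)·b = -0.25
  55·a + 15·b = -0.59
Eliminate b (×15 and ×(-110), subtract): 7475·a = -68.650 → a = ∂h/∂x = -0.009184
Back-substitute: b = ∂h/∂y = -0.005659.
Flow direction (−∇h) has components (+0.009184 E, +0.005659 N).
Azimuth = atan2(E, N) = atan2(+0.009184, +0.005659) = 58.4° ≈ 058°.

058°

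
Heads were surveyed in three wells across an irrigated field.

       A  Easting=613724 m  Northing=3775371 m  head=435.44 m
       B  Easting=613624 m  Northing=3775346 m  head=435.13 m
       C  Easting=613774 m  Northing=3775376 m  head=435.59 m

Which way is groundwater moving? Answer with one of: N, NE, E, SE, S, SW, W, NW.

Taking A as reference: B−A = (-100, -25, -0.31); C−A = (50, 5, +0.15).
Solve a·Δx + b·Δy = Δh: det = (-100)·5 − 50·(-25) = 750.
∂h/∂x = [(-0.31)·5 − (+0.15)·(-25)] / 750 = +0.002933
∂h/∂y = [(-100)·(+0.15) − 50·(-0.31)] / 750 = +0.0006667
Flow = −∇h = (-0.002933 east, -0.0006667 north), which points west.

W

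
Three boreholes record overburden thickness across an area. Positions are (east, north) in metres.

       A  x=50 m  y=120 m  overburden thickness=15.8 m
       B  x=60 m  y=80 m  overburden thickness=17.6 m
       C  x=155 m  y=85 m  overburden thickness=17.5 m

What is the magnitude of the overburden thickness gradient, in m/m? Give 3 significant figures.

0.0447 m/m

With d = a·x + b·y + c and A as origin, the differences give:
  10·a + (-40)·b = +1.8
  105·a + (-35)·b = +1.7
Eliminate b (×(-35) and ×(-40), subtract): 3850·a = 5.00 → a = ∂d/∂x = +0.001299
Back-substitute: b = ∂d/∂y = -0.04468.
|∇f| = √(0.001299² + -0.04468²) = 0.0447 m/m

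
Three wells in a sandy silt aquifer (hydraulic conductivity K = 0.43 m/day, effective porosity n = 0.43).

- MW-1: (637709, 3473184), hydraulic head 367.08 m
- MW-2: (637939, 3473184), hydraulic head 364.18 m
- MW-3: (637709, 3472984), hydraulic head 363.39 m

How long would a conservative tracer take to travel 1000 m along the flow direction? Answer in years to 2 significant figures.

120 years

∂h/∂x = (364.18 − 367.08) / (637939 − 637709) = -0.01261
∂h/∂y = (363.39 − 367.08) / (3472984 − 3473184) = +0.01845
|∇h| = √(-0.01261² + 0.01845²) = 0.02235
Seepage velocity v = K·i/n = 0.43 × 0.02235 / 0.43 = 0.02235 m/day.
t = 1000 / 0.02235 = 4.474e+04 days = 122 years.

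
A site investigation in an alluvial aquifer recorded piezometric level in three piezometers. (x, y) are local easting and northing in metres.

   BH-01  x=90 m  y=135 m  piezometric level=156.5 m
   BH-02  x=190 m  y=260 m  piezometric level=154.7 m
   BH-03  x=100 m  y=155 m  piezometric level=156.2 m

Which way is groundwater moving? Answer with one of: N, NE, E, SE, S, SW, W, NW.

N

Three-point gradient (reference BH-01): Δ to BH-02 = (100, 125, -1.8), Δ to BH-03 = (10, 20, -0.3).
∂h/∂x = +0.002000, ∂h/∂y = -0.01600 (det = 750).
Flow = −∇h = (-0.002000 east, +0.01600 north), which points north.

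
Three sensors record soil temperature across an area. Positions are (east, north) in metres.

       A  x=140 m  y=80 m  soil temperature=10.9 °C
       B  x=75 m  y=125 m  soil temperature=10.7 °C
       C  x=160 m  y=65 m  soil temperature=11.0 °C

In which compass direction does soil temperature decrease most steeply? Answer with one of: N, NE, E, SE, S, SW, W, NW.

NE

Differences from A: to B (Δx, Δy, Δh) = (-65, 45, -0.2); to C = (20, -15, +0.1).
Solve a·Δx + b·Δy = ΔT: det = (-65)·(-15) − 20·45 = 75.
∂T/∂x = [(-0.2)·(-15) − (+0.1)·45] / 75 = -0.02000
∂T/∂y = [(-65)·(+0.1) − 20·(-0.2)] / 75 = -0.03333
Steepest decrease is along −∇f = (+0.02000 E, +0.03333 N) → northeast.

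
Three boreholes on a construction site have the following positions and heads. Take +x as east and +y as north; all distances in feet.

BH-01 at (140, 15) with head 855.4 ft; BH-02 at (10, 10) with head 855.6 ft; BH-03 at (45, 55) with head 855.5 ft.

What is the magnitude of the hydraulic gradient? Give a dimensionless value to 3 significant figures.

With h = a·x + b·y + c and BH-01 as origin, the differences give:
  (-130)·a + (-5)·b = +0.2
  (-95)·a + 40·b = +0.1
Eliminate b (×40 and ×(-5), subtract): -5675·a = 8.50 → a = ∂h/∂x = -0.001498
Back-substitute: b = ∂h/∂y = -0.001057.
|∇h| = √(-0.001498² + -0.001057²) = 0.001833

0.00183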